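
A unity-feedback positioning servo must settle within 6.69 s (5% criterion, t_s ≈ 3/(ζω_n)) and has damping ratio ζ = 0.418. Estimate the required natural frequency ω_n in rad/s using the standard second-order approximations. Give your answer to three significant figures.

ω_n ≈ 1.07 rad/s

Rearranging t_s ≈ 3/(ζω_n) gives ω_n = 3/(ζ·t_s) = 3/(0.418 × 6.69) = 1.07 rad/s.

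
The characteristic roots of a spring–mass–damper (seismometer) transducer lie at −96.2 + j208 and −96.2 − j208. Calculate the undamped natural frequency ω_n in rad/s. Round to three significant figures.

The poles are at −σ ± jω_d with σ = 96.2 and ω_d = 208, so ω_n = √(σ²+ω_d²) = 229 rad/s and ζ = σ/ω_n = 0.420.

ω_n ≈ 229 rad/s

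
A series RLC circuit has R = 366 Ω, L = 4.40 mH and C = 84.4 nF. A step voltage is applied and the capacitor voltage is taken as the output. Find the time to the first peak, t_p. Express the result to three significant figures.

For a series RLC circuit (capacitor voltage as output), ω_n = 1/√(LC) = 1/√(4.40 mH · 84.4 nF) = 51900 rad/s.
ζ = (R/2)·√(C/L) = (366/2)·√(84.4 nF/4.40 mH) = 0.801.
ω_d = 51900·√(1 − 0.801²) = 31000 rad/s. t_p = π/ω_d = 0.000101 s.

t_p ≈ 0.000101 s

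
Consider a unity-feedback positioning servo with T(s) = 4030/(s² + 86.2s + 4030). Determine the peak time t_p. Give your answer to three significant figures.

t_p ≈ 0.0674 s

Comparing the denominator to s² + 2ζω_n s + ω_n²: ω_n = √4030 = 63.5 rad/s, and 2ζω_n = 86.2 so ζ = 86.2/(2·63.5) = 0.679.
The damped frequency ω_d = ω_n√(1−ζ²) = 46.6 rad/s. Then t_p = π/ω_d = 0.0674 s.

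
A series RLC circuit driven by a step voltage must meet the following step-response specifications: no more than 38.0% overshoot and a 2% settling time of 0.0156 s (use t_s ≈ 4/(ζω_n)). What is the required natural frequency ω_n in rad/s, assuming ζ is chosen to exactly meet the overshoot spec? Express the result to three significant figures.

ω_n ≈ 871 rad/s

ζ = −ln(OS)/√(π² + (ln OS)²). With OS = 0.380, ln OS = −0.9676 and ζ = 0.9676/3.287 = 0.294.
From t_s ≈ 4/(ζω_n): ω_n = 4/(ζ·t_s) = 4/(0.294·0.0156) = 871 rad/s.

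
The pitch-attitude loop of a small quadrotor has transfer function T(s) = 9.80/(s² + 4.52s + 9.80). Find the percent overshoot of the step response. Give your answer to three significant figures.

%OS ≈ 3.77%

ω_n = √9.80 = 3.13 rad/s; ζ = 4.52/(2·3.13) = 0.722.
%OS = 100·exp(−πζ/√(1−ζ²)) = 3.77%.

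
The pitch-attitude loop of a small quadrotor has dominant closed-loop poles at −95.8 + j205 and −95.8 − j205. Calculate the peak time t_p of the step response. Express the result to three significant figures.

t_p ≈ 0.0153 s

t_p = π/ω_d with ω_d = 205 (the imaginary part), so t_p = 0.0153 s.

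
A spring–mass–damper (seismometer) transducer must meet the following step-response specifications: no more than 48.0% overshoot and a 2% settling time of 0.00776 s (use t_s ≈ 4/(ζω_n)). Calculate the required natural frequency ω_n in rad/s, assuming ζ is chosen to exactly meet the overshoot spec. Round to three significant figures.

ω_n ≈ 2270 rad/s

From %OS = 100·exp(−πζ/√(1−ζ²)), invert to get ζ = −ln(OS)/√(π² + ln²(OS)) with OS = 0.480.
−ln 0.480 = 0.7340, so ζ = 0.7340/√(π² + 0.5387) = 0.228.
Then ω_n = 4/(ζ t_s) = 4/(0.228 × 0.00776) = 2270 rad/s.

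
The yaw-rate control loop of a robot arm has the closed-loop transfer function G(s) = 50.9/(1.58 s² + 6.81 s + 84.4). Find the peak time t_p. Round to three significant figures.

t_p ≈ 0.450 s

Dividing through by 1.58: denominator becomes s² + 4.310 s + 53.42.
So ω_n = √53.42 = 7.31 rad/s and ζ = 4.310/(2·7.31) = 0.295.
The damped frequency ω_d = ω_n√(1−ζ²) = 6.98 rad/s. t_p = π/ω_d = 0.450 s.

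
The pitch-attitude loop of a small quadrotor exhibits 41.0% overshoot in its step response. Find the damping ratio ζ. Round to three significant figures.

ζ = −ln(OS)/√(π² + (ln OS)²). With OS = 0.410, ln OS = −0.8916 and ζ = 0.8916/3.266 = 0.273.

ζ ≈ 0.273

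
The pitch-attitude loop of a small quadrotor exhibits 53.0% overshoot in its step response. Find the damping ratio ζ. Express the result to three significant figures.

Inverting the overshoot relation: ζ = |ln 0.530|/√(π² + ln²0.530) = 0.198.

ζ ≈ 0.198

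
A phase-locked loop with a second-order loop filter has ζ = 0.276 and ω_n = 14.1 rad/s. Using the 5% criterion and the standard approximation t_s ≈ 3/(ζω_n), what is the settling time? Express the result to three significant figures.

t_s ≈ 3/(ζω_n) = 3/(0.276 × 14.1) = 0.771 s.

t_s ≈ 0.771 s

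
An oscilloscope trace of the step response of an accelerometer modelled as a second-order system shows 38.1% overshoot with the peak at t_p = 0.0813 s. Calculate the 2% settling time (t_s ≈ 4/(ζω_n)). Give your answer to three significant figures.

t_s ≈ 0.337 s

ζ from %OS: ζ = |ln 0.381|/√(π²+ln²0.381) = 0.294.
From t_p = π/ω_d, ω_d = π/0.0813 = 38.6 rad/s, so ω_n = ω_d/√(1−ζ²) = 40.4 rad/s.
t_s ≈ 4/(ζω_n) = 4/(0.294·40.4) = 0.337 s.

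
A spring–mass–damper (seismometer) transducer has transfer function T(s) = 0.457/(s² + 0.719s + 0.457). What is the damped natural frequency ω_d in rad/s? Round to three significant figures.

Matching coefficients with s² + 2ζω_n s + ω_n² gives ω_n² = 0.457 ⇒ ω_n = 0.676 rad/s, and ζ = 0.719/(2ω_n) = 0.532.
ω_d = 0.676·√(1 − 0.532²) = 0.573 rad/s.

ω_d ≈ 0.573 rad/s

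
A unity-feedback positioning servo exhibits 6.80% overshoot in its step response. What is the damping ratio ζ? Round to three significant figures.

From %OS = 100·exp(−πζ/√(1−ζ²)), invert to get ζ = −ln(OS)/√(π² + ln²(OS)) with OS = 0.0680.
−ln 0.0680 = 2.688, so ζ = 2.688/√(π² + 7.227) = 0.650.

ζ ≈ 0.650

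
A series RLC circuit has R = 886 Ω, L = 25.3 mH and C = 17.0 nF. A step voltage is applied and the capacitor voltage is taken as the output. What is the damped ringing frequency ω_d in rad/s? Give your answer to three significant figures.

ω_d ≈ 44900 rad/s

For a series RLC circuit (capacitor voltage as output), ω_n = 1/√(LC) = 1/√(25.3 mH · 17.0 nF) = 48200 rad/s.
ζ = (R/2)·√(C/L) = (886/2)·√(17.0 nF/25.3 mH) = 0.363.
ω_d = ω_n√(1−ζ²) = 44900 rad/s.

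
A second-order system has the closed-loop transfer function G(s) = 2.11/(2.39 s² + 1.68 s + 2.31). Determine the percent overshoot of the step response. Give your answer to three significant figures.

%OS ≈ 30.0%

Dividing through by 2.39: denominator becomes s² + 0.7029 s + 0.9665.
So ω_n = √0.9665 = 0.983 rad/s and ζ = 0.7029/(2·0.983) = 0.357.
Overshoot: exp(−π·0.357/√(1−0.357²)) = 0.300, i.e. 30.0%.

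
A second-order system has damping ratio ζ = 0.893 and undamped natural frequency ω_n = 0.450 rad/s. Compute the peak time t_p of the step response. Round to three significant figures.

The damped frequency is ω_d = ω_n√(1−ζ²) = 0.450·√(1−0.797) = 0.203 rad/s.
Peak time t_p = π/ω_d = π/0.203 = 15.5 s.

t_p ≈ 15.5 s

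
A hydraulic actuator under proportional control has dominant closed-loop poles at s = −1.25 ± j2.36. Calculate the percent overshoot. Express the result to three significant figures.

|pole| = ω_n = √(1.25² + 2.36²) = 2.67 rad/s; ζ = cos θ = σ/ω_n = 0.468.
Overshoot: exp(−π·0.468/√(1−0.468²)) = 0.189, i.e. 18.9%.

%OS ≈ 18.9%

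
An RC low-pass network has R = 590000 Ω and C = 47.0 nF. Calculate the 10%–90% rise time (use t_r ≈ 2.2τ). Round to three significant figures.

t_r ≈ 0.0610 s

τ = RC = 590000 × 47.0 nF = 0.0277 s.
t_r ≈ 2.2τ = 0.0610 s.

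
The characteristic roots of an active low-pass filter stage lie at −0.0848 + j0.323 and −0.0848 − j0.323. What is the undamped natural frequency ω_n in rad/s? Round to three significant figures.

|pole| = ω_n = √(0.0848² + 0.323²) = 0.334 rad/s; ζ = cos θ = σ/ω_n = 0.254.

ω_n ≈ 0.334 rad/s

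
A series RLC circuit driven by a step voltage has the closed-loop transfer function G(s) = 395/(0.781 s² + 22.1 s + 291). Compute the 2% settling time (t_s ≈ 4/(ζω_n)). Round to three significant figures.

t_s ≈ 0.283 s

Dividing through by 0.781: denominator becomes s² + 28.30 s + 372.6.
So ω_n = √372.6 = 19.3 rad/s and ζ = 28.30/(2·19.3) = 0.733.
t_s ≈ 4/(ζω_n) = 0.283 s.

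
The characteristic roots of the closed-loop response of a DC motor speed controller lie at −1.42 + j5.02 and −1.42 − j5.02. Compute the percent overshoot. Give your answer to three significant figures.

|pole| = ω_n = √(1.42² + 5.02²) = 5.22 rad/s; ζ = cos θ = σ/ω_n = 0.272.
%OS = 100 e^{−πζ/√(1−ζ²)} with ζ = 0.272 gives 41.1%.

%OS ≈ 41.1%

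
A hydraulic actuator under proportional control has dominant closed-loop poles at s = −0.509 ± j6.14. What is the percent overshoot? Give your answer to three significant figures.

The poles are at −σ ± jω_d with σ = 0.509 and ω_d = 6.14, so ω_n = √(σ²+ω_d²) = 6.16 rad/s and ζ = σ/ω_n = 0.0826.
%OS = 100·exp(−πζ/√(1−ζ²)) = 77.1%.

%OS ≈ 77.1%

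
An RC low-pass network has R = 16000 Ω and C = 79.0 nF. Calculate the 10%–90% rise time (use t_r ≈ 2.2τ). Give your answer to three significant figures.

t_r ≈ 0.00278 s

τ = RC = 16000 × 79.0 nF = 0.00126 s.
t_r ≈ 2.2τ = 0.00278 s.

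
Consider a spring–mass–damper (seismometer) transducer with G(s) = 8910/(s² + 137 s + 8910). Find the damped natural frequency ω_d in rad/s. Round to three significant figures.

ω_d ≈ 64.9 rad/s

ω_n = √8910 = 94.4 rad/s; ζ = 137/(2·94.4) = 0.726.
ω_d = 94.4·√(1 − 0.726²) = 64.9 rad/s.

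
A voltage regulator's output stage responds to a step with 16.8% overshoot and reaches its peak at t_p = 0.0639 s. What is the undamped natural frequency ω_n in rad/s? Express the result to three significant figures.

ω_n ≈ 56.5 rad/s

From the overshoot, ζ = −ln(OS)/√(π²+ln²(OS)) = 0.494.
From t_p = π/ω_d, ω_d = π/0.0639 = 49.2 rad/s, so ω_n = ω_d/√(1−ζ²) = 56.5 rad/s.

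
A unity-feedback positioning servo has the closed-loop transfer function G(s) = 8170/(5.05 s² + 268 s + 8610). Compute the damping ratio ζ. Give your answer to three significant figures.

ζ ≈ 0.643

Dividing through by 5.05: denominator becomes s² + 53.07 s + 1705.
So ω_n = √1705 = 41.3 rad/s and ζ = 53.07/(2·41.3) = 0.643.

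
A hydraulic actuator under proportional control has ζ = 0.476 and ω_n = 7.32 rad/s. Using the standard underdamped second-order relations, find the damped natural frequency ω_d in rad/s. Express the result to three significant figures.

ω_d ≈ 6.44 rad/s

ω_d = ω_n√(1−ζ²) = 7.32·√0.773 = 6.44 rad/s.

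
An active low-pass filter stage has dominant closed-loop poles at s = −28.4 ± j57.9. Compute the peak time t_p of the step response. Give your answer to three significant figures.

t_p ≈ 0.0543 s

t_p = π/ω_d with ω_d = 57.9 (the imaginary part), so t_p = 0.0543 s.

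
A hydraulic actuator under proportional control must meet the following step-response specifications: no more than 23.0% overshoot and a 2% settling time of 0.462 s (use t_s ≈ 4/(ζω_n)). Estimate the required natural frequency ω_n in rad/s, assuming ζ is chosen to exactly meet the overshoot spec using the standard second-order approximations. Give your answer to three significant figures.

From %OS = 100·exp(−πζ/√(1−ζ²)), invert to get ζ = −ln(OS)/√(π² + ln²(OS)) with OS = 0.230.
−ln 0.230 = 1.470, so ζ = 1.470/√(π² + 2.160) = 0.424.
Then ω_n = 4/(ζ t_s) = 4/(0.424 × 0.462) = 20.4 rad/s.

ω_n ≈ 20.4 rad/s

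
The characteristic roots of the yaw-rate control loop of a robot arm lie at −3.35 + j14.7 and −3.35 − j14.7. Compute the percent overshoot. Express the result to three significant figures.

The poles are at −σ ± jω_d with σ = 3.35 and ω_d = 14.7, so ω_n = √(σ²+ω_d²) = 15.1 rad/s and ζ = σ/ω_n = 0.222.
Overshoot: exp(−π·0.222/√(1−0.222²)) = 0.489, i.e. 48.9%.

%OS ≈ 48.9%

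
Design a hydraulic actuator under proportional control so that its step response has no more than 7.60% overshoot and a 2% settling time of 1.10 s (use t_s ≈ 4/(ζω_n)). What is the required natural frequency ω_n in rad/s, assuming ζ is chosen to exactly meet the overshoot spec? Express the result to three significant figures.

Inverting the overshoot relation: ζ = |ln 0.0760|/√(π² + ln²0.0760) = 0.634.
Then ω_n = 4/(ζ t_s) = 4/(0.634 × 1.10) = 5.73 rad/s.

ω_n ≈ 5.73 rad/s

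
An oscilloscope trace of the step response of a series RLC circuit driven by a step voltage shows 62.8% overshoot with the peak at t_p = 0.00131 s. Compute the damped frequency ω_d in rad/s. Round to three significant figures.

ω_d ≈ 2400 rad/s

t_p = π/ω_d, so ω_d = π/0.00131 = 2400 rad/s.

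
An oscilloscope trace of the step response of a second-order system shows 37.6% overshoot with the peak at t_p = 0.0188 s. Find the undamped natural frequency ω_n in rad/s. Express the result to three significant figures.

ω_n ≈ 175 rad/s

From the overshoot, ζ = −ln(OS)/√(π²+ln²(OS)) = 0.297.
t_p = π/ω_d ⇒ ω_d = 167 rad/s; then ω_n = ω_d/√(1−ζ²) = 175 rad/s.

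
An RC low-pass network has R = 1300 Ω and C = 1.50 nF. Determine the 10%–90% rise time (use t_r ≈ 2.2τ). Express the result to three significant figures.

τ = RC = 1300 × 1.50 nF = 0.00000195 s.
t_r ≈ 2.2τ = 0.00000429 s.

t_r ≈ 0.00000429 s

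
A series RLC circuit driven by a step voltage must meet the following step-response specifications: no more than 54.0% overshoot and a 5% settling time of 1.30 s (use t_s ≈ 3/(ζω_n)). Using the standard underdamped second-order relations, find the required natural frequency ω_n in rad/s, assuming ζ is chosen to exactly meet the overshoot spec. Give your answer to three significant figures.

ω_n ≈ 12.0 rad/s

Inverting the overshoot relation: ζ = |ln 0.540|/√(π² + ln²0.540) = 0.192.
From t_s ≈ 3/(ζω_n): ω_n = 3/(ζ·t_s) = 3/(0.192·1.30) = 12.0 rad/s.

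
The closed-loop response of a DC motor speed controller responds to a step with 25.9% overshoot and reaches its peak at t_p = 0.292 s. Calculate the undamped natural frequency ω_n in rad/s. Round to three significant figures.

The overshoot fixes ζ = −ln(OS)/√(π²+ln²(OS)) = 0.395.
t_p = π/ω_d ⇒ ω_d = 10.8 rad/s; then ω_n = ω_d/√(1−ζ²) = 11.7 rad/s.

ω_n ≈ 11.7 rad/s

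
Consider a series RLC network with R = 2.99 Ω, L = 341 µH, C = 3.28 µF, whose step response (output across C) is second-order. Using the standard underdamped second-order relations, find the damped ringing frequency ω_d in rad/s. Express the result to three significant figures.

For a series RLC circuit (capacitor voltage as output), ω_n = 1/√(LC) = 1/√(341 µH · 3.28 µF) = 29900 rad/s.
ζ = (R/2)·√(C/L) = (2.99/2)·√(3.28 µF/341 µH) = 0.147.
ω_d = ω_n√(1−ζ²) = 29600 rad/s.

ω_d ≈ 29600 rad/s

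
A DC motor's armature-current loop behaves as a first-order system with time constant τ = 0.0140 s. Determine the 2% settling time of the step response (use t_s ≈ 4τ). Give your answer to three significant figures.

t_s ≈ 0.0560 s

t_s ≈ 4τ = 0.0560 s.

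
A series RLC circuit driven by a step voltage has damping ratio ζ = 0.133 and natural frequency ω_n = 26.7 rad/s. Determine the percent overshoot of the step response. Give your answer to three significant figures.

For an underdamped second-order system, %OS = 100·exp(−πζ/√(1−ζ²)).
πζ/√(1−ζ²) = π·0.133/√(1−0.0177) = 0.4216, so %OS = 100·e^(−0.4216) = 65.6%.

%OS ≈ 65.6%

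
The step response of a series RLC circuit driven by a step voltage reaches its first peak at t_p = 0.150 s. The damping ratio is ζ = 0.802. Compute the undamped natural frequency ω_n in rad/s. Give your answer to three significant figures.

Peak time t_p = π/ω_d, so ω_d = π/t_p = π/0.150 = 20.9 rad/s.
ω_n = ω_d/√(1−ζ²) = 20.9/√0.357 = 35.1 rad/s.

ω_n ≈ 35.1 rad/s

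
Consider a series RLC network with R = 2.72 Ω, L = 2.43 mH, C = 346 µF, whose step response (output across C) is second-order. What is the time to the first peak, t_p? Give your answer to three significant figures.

For a series RLC circuit (capacitor voltage as output), ω_n = 1/√(LC) = 1/√(2.43 mH · 346 µF) = 1090 rad/s.
ζ = (R/2)·√(C/L) = (2.72/2)·√(346 µF/2.43 mH) = 0.513.
ω_d = ω_n√(1−ζ²) = 936 rad/s. t_p = π/ω_d = 0.00336 s.

t_p ≈ 0.00336 s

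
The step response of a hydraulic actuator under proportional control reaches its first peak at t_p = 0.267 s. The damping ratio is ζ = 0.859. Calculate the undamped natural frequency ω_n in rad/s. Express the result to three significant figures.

ω_n ≈ 23.0 rad/s

Peak time t_p = π/ω_d, so ω_d = π/t_p = π/0.267 = 11.8 rad/s.
ω_n = ω_d/√(1−ζ²) = 11.8/√0.262 = 23.0 rad/s.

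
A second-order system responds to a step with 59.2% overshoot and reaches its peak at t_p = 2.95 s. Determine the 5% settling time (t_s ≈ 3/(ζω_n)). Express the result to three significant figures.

The overshoot fixes ζ = −ln(OS)/√(π²+ln²(OS)) = 0.165.
t_p = π/ω_d ⇒ ω_d = 1.06 rad/s; then ω_n = ω_d/√(1−ζ²) = 1.08 rad/s.
t_s ≈ 3/(ζω_n) = 3/(0.165·1.08) = 16.9 s.

t_s ≈ 16.9 s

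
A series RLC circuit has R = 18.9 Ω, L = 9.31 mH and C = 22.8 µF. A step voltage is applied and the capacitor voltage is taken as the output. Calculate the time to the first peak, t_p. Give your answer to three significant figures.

For a series RLC circuit (capacitor voltage as output), ω_n = 1/√(LC) = 1/√(9.31 mH · 22.8 µF) = 2170 rad/s.
ζ = (R/2)·√(C/L) = (18.9/2)·√(22.8 µF/9.31 mH) = 0.468.
ω_d = ω_n√(1−ζ²) = 1920 rad/s. t_p = π/ω_d = 0.00164 s.

t_p ≈ 0.00164 s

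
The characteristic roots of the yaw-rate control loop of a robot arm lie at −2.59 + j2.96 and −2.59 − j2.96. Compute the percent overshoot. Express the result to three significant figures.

The poles are at −σ ± jω_d with σ = 2.59 and ω_d = 2.96, so ω_n = √(σ²+ω_d²) = 3.93 rad/s and ζ = σ/ω_n = 0.659.
%OS = 100·exp(−πζ/√(1−ζ²)) = 6.40%.

%OS ≈ 6.40%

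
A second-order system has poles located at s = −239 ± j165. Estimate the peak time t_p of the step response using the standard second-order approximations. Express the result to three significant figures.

t_p = π/ω_d with ω_d = 165 (the imaginary part), so t_p = 0.0190 s.

t_p ≈ 0.0190 s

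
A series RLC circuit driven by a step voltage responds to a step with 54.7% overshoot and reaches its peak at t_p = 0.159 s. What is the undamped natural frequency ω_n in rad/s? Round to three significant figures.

From the overshoot, ζ = −ln(OS)/√(π²+ln²(OS)) = 0.189.
From t_p = π/ω_d, ω_d = π/0.159 = 19.8 rad/s, so ω_n = ω_d/√(1−ζ²) = 20.1 rad/s.

ω_n ≈ 20.1 rad/s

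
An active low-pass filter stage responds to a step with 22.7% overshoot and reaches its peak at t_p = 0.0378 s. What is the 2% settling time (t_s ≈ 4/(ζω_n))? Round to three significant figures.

t_s ≈ 0.102 s

ζ from %OS: ζ = |ln 0.227|/√(π²+ln²0.227) = 0.427.
t_p = π/ω_d ⇒ ω_d = 83.1 rad/s; then ω_n = ω_d/√(1−ζ²) = 91.9 rad/s.
t_s ≈ 4/(ζω_n) = 4/(0.427·91.9) = 0.102 s.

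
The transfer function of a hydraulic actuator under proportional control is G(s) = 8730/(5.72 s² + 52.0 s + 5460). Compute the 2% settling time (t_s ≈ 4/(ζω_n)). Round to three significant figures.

t_s ≈ 0.880 s

Dividing through by 5.72: denominator becomes s² + 9.091 s + 954.5.
So ω_n = √954.5 = 30.9 rad/s and ζ = 9.091/(2·30.9) = 0.147.
t_s ≈ 4/(ζω_n) = 0.880 s.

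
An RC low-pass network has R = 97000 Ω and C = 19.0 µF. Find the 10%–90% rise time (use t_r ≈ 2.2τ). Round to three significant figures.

τ = RC = 97000 × 19.0 µF = 1.84 s.
t_r ≈ 2.2τ = 4.05 s.

t_r ≈ 4.05 s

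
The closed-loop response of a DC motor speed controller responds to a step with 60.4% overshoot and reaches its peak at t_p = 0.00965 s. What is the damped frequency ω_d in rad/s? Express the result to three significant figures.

ω_d ≈ 326 rad/s

t_p = π/ω_d, so ω_d = π/0.00965 = 326 rad/s.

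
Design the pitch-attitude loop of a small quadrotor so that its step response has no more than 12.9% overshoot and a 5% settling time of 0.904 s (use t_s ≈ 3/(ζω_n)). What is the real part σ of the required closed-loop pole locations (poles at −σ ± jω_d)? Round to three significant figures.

σ ≈ 3.32

The settling-time spec alone fixes σ = ζω_n = 3/t_s = 3/0.904 = 3.32.
(Overshoot then fixes ζ = 0.546 and hence ω_d = σ·√(1−ζ²)/ζ = 5.09 rad/s.)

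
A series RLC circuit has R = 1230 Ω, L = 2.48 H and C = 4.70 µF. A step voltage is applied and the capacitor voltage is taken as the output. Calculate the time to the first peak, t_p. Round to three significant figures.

t_p ≈ 0.0202 s

For a series RLC circuit (capacitor voltage as output), ω_n = 1/√(LC) = 1/√(2.48 H · 4.70 µF) = 293 rad/s.
ζ = (R/2)·√(C/L) = (1230/2)·√(4.70 µF/2.48 H) = 0.847.
The damped frequency ω_d = ω_n√(1−ζ²) = 156 rad/s. t_p = π/ω_d = 0.0202 s.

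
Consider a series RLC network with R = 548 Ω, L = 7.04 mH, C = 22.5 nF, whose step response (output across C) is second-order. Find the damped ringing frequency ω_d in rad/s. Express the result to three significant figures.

For a series RLC circuit (capacitor voltage as output), ω_n = 1/√(LC) = 1/√(7.04 mH · 22.5 nF) = 79500 rad/s.
ζ = (R/2)·√(C/L) = (548/2)·√(22.5 nF/7.04 mH) = 0.490.
ω_d = ω_n√(1−ζ²) = 69300 rad/s.

ω_d ≈ 69300 rad/s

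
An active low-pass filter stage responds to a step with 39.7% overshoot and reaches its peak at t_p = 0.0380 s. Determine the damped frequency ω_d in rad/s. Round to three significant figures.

ω_d ≈ 82.7 rad/s

t_p = π/ω_d, so ω_d = π/0.0380 = 82.7 rad/s.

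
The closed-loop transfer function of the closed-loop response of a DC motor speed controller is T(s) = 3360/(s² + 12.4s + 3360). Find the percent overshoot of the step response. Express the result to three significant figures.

ω_n = √3360 = 58.0 rad/s; ζ = 12.4/(2·58.0) = 0.107.
%OS = 100·exp(−πζ/√(1−ζ²)) = 71.3%.

%OS ≈ 71.3%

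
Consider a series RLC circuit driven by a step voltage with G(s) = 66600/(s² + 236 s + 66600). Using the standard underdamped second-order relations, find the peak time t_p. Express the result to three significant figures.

t_p ≈ 0.0137 s

ω_n = √66600 = 258 rad/s; ζ = 236/(2·258) = 0.457.
The damped frequency ω_d = ω_n√(1−ζ²) = 230 rad/s. Then t_p = π/ω_d = 0.0137 s.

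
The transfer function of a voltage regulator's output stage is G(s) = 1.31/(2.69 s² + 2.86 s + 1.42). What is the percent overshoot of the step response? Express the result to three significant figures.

Dividing through by 2.69: denominator becomes s² + 1.063 s + 0.5279.
So ω_n = √0.5279 = 0.727 rad/s and ζ = 1.063/(2·0.727) = 0.732.
Overshoot: exp(−π·0.732/√(1−0.732²)) = 0.0343, i.e. 3.43%.

%OS ≈ 3.43%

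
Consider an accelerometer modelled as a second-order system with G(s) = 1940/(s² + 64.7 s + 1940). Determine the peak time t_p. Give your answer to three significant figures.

t_p ≈ 0.105 s

Comparing the denominator to s² + 2ζω_n s + ω_n²: ω_n = √1940 = 44.0 rad/s, and 2ζω_n = 64.7 so ζ = 64.7/(2·44.0) = 0.734.
ω_d = ω_n√(1−ζ²) = 29.9 rad/s. Then t_p = π/ω_d = 0.105 s.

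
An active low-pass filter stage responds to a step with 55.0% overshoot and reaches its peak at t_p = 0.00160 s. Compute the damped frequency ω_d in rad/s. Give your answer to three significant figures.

ω_d ≈ 1960 rad/s

t_p = π/ω_d, so ω_d = π/0.00160 = 1960 rad/s.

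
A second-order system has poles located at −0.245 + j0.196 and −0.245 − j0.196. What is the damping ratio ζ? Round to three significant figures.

|pole| = ω_n = √(0.245² + 0.196²) = 0.314 rad/s; ζ = cos θ = σ/ω_n = 0.781.

ζ ≈ 0.781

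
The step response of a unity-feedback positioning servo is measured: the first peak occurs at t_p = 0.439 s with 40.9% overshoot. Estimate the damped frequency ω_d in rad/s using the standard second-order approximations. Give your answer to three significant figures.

t_p = π/ω_d, so ω_d = π/0.439 = 7.16 rad/s.

ω_d ≈ 7.16 rad/s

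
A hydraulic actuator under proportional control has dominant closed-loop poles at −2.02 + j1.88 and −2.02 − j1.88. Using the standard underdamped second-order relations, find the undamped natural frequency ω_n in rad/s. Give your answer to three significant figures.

ω_n ≈ 2.76 rad/s

|pole| = ω_n = √(2.02² + 1.88²) = 2.76 rad/s; ζ = cos θ = σ/ω_n = 0.732.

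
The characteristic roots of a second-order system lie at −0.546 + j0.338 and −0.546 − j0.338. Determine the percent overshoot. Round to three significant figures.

With σ = 0.546, ω_d = 0.338: ω_n = √(σ²+ω_d²) = 0.642 rad/s, ζ = σ/ω_n = 0.850.
Overshoot: exp(−π·0.850/√(1−0.850²)) = 0.00625, i.e. 0.625%.

%OS ≈ 0.625%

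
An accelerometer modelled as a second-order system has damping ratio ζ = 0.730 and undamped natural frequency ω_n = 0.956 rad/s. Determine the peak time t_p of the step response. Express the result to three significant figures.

The damped frequency is ω_d = ω_n√(1−ζ²) = 0.956·√(1−0.533) = 0.653 rad/s.
Peak time t_p = π/ω_d = π/0.653 = 4.81 s.

t_p ≈ 4.81 s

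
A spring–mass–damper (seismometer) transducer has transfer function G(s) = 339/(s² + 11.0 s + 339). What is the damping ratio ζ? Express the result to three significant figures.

Comparing the denominator to s² + 2ζω_n s + ω_n²: ω_n = √339 = 18.4 rad/s, and 2ζω_n = 11.0 so ζ = 11.0/(2·18.4) = 0.299.

ζ ≈ 0.299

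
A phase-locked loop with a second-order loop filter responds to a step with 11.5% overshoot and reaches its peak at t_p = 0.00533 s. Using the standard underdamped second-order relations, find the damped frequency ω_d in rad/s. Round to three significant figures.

ω_d ≈ 589 rad/s

t_p = π/ω_d, so ω_d = π/0.00533 = 589 rad/s.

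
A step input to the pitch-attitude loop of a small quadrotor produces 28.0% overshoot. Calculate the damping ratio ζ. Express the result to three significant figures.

ζ ≈ 0.376

ζ = −ln(OS)/√(π² + (ln OS)²). With OS = 0.280, ln OS = −1.273 and ζ = 1.273/3.390 = 0.376.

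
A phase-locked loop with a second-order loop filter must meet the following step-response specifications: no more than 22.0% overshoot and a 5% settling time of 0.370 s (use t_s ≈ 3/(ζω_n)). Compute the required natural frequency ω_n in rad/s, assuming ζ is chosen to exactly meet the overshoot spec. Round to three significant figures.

ζ = −ln(OS)/√(π² + (ln OS)²). With OS = 0.220, ln OS = −1.514 and ζ = 1.514/3.487 = 0.434.
From t_s ≈ 3/(ζω_n): ω_n = 3/(ζ·t_s) = 3/(0.434·0.370) = 18.7 rad/s.

ω_n ≈ 18.7 rad/s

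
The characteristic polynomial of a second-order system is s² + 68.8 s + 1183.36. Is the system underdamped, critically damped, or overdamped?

a² − 4b = 68.8² − 4·1183.36 = 0 (repeated real root); the system is critically damped.

critically damped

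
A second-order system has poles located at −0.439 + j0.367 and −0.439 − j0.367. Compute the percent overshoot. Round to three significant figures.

|pole| = ω_n = √(0.439² + 0.367²) = 0.572 rad/s; ζ = cos θ = σ/ω_n = 0.767.
%OS = 100·exp(−πζ/√(1−ζ²)) = 2.33%.

%OS ≈ 2.33%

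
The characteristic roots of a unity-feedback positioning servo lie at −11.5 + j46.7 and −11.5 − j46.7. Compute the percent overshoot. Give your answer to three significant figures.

|pole| = ω_n = √(11.5² + 46.7²) = 48.1 rad/s; ζ = cos θ = σ/ω_n = 0.239.
%OS = 100 e^{−πζ/√(1−ζ²)} with ζ = 0.239 gives 46.1%.

%OS ≈ 46.1%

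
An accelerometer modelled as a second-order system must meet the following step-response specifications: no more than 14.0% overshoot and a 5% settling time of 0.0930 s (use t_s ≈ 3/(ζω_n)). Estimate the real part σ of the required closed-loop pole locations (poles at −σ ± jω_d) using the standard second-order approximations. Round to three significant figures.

σ ≈ 32.3

The settling-time spec alone fixes σ = ζω_n = 3/t_s = 3/0.0930 = 32.3.
(Overshoot then fixes ζ = 0.531 and hence ω_d = σ·√(1−ζ²)/ζ = 51.5 rad/s.)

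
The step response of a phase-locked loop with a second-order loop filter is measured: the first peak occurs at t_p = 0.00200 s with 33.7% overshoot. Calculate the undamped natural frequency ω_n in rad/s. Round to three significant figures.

The overshoot fixes ζ = −ln(OS)/√(π²+ln²(OS)) = 0.327.
From t_p = π/ω_d, ω_d = π/0.00200 = 1570 rad/s, so ω_n = ω_d/√(1−ζ²) = 1660 rad/s.

ω_n ≈ 1660 rad/s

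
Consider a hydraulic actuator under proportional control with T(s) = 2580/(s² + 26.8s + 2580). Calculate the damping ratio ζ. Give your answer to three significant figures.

ζ ≈ 0.264

ω_n = √2580 = 50.8 rad/s; ζ = 26.8/(2·50.8) = 0.264.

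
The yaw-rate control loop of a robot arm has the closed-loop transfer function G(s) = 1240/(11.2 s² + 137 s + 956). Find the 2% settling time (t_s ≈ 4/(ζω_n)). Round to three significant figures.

t_s ≈ 0.654 s

Dividing through by 11.2: denominator becomes s² + 12.23 s + 85.36.
So ω_n = √85.36 = 9.24 rad/s and ζ = 12.23/(2·9.24) = 0.662.
t_s ≈ 4/(ζω_n) = 0.654 s.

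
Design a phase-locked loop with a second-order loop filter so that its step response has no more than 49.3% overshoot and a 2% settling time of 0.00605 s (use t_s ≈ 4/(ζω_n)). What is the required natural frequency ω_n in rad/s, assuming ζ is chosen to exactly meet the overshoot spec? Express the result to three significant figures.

From %OS = 100·exp(−πζ/√(1−ζ²)), invert to get ζ = −ln(OS)/√(π² + ln²(OS)) with OS = 0.493.
−ln 0.493 = 0.7072, so ζ = 0.7072/√(π² + 0.5002) = 0.220.
Then ω_n = 4/(ζ t_s) = 4/(0.220 × 0.00605) = 3010 rad/s.

ω_n ≈ 3010 rad/s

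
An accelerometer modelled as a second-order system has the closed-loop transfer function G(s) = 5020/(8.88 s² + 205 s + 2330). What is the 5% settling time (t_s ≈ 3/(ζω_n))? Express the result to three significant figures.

Dividing through by 8.88: denominator becomes s² + 23.09 s + 262.4.
So ω_n = √262.4 = 16.2 rad/s and ζ = 23.09/(2·16.2) = 0.713.
t_s ≈ 3/(ζω_n) = 0.260 s.

t_s ≈ 0.260 s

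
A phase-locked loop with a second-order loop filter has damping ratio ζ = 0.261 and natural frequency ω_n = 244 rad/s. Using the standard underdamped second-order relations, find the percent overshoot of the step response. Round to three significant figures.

%OS ≈ 42.8%

For an underdamped second-order system, %OS = 100·exp(−πζ/√(1−ζ²)).
πζ/√(1−ζ²) = π·0.261/√(1−0.0681) = 0.8494, so %OS = 100·e^(−0.8494) = 42.8%.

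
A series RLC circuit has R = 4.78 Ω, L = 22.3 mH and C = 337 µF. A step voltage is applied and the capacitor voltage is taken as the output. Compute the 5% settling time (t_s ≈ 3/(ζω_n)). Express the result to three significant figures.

t_s ≈ 0.0280 s

For a series RLC circuit (capacitor voltage as output), ω_n = 1/√(LC) = 1/√(22.3 mH · 337 µF) = 365 rad/s.
ζ = (R/2)·√(C/L) = (4.78/2)·√(337 µF/22.3 mH) = 0.294.
t_s ≈ 3/(ζω_n) = 0.0280 s.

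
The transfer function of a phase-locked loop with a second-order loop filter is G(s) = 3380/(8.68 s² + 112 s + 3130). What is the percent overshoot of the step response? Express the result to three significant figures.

%OS ≈ 32.1%

Dividing through by 8.68: denominator becomes s² + 12.90 s + 360.6.
So ω_n = √360.6 = 19.0 rad/s and ζ = 12.90/(2·19.0) = 0.340.
%OS = 100 e^{−πζ/√(1−ζ²)} with ζ = 0.340 gives 32.1%.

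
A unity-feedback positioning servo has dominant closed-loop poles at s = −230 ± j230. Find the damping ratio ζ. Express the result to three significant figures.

ζ ≈ 0.707

|pole| = ω_n = √(230² + 230²) = 325 rad/s; ζ = cos θ = σ/ω_n = 0.707.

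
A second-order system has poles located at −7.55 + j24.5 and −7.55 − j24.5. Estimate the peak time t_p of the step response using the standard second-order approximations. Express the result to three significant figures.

t_p = π/ω_d with ω_d = 24.5 (the imaginary part), so t_p = 0.128 s.

t_p ≈ 0.128 s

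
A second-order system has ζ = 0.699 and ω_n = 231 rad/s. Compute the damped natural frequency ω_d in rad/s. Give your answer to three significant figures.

ω_d = ω_n√(1−ζ²) = 231·√0.511 = 165 rad/s.

ω_d ≈ 165 rad/s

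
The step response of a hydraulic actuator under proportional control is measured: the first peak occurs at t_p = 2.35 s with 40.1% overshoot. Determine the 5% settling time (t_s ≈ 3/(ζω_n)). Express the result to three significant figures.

From the overshoot, ζ = −ln(OS)/√(π²+ln²(OS)) = 0.279.
t_p = π/ω_d ⇒ ω_d = 1.34 rad/s; then ω_n = ω_d/√(1−ζ²) = 1.39 rad/s.
t_s ≈ 3/(ζω_n) = 3/(0.279·1.39) = 7.72 s.

t_s ≈ 7.72 s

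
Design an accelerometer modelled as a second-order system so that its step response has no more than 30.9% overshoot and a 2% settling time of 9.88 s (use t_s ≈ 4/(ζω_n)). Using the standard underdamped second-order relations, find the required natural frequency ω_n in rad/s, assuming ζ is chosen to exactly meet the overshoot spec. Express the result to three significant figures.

ζ = −ln(OS)/√(π² + (ln OS)²). With OS = 0.309, ln OS = −1.174 and ζ = 1.174/3.354 = 0.350.
From t_s ≈ 4/(ζω_n): ω_n = 4/(ζ·t_s) = 4/(0.350·9.88) = 1.16 rad/s.

ω_n ≈ 1.16 rad/s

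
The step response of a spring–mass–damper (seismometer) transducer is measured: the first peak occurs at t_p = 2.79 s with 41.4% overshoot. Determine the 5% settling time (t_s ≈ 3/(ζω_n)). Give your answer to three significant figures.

t_s ≈ 9.49 s

ζ from %OS: ζ = |ln 0.414|/√(π²+ln²0.414) = 0.270.
From t_p = π/ω_d, ω_d = π/2.79 = 1.13 rad/s, so ω_n = ω_d/√(1−ζ²) = 1.17 rad/s.
t_s ≈ 3/(ζω_n) = 3/(0.270·1.17) = 9.49 s.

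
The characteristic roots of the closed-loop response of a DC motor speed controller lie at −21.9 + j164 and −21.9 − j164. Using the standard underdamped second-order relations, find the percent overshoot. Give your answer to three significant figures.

The poles are at −σ ± jω_d with σ = 21.9 and ω_d = 164, so ω_n = √(σ²+ω_d²) = 165 rad/s and ζ = σ/ω_n = 0.132.
%OS = 100·exp(−πζ/√(1−ζ²)) = 65.7%.

%OS ≈ 65.7%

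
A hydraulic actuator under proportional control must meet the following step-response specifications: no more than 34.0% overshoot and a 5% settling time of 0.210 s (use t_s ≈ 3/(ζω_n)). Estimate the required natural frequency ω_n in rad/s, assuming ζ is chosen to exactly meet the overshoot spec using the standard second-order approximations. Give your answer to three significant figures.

ω_n ≈ 44.0 rad/s

ζ = −ln(OS)/√(π² + (ln OS)²). With OS = 0.340, ln OS = −1.079 and ζ = 1.079/3.322 = 0.325.
Then ω_n = 3/(ζ t_s) = 3/(0.325 × 0.210) = 44.0 rad/s.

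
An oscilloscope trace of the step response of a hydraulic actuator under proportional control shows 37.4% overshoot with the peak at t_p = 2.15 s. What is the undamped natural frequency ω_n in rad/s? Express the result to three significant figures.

ω_n ≈ 1.53 rad/s

The overshoot fixes ζ = −ln(OS)/√(π²+ln²(OS)) = 0.299.
From t_p = π/ω_d, ω_d = π/2.15 = 1.46 rad/s, so ω_n = ω_d/√(1−ζ²) = 1.53 rad/s.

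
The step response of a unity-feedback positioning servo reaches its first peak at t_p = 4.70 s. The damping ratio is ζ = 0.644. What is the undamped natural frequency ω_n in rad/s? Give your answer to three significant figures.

Peak time t_p = π/ω_d, so ω_d = π/t_p = π/4.70 = 0.668 rad/s.
ω_n = ω_d/√(1−ζ²) = 0.668/√0.585 = 0.874 rad/s.

ω_n ≈ 0.874 rad/s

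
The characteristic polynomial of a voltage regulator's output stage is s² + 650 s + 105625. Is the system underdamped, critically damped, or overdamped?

critically damped

a² − 4b = 650² − 4·105625 = 0 (repeated real root); the system is critically damped.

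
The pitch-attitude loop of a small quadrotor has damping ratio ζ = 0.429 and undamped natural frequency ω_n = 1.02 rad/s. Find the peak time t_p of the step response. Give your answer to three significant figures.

The damped frequency is ω_d = ω_n√(1−ζ²) = 1.02·√(1−0.184) = 0.921 rad/s.
Peak time t_p = π/ω_d = π/0.921 = 3.41 s.

t_p ≈ 3.41 s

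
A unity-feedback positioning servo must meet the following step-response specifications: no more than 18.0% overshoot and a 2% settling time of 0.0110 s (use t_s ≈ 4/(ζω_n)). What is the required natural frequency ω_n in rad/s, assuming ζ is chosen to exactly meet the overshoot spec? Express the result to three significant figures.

From %OS = 100·exp(−πζ/√(1−ζ²)), invert to get ζ = −ln(OS)/√(π² + ln²(OS)) with OS = 0.180.
−ln 0.180 = 1.715, so ζ = 1.715/√(π² + 2.941) = 0.479.
From t_s ≈ 4/(ζω_n): ω_n = 4/(ζ·t_s) = 4/(0.479·0.0110) = 759 rad/s.

ω_n ≈ 759 rad/s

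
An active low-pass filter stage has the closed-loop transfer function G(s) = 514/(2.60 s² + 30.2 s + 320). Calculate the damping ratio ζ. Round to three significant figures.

ζ ≈ 0.523

Dividing through by 2.60: denominator becomes s² + 11.62 s + 123.1.
So ω_n = √123.1 = 11.1 rad/s and ζ = 11.62/(2·11.1) = 0.523.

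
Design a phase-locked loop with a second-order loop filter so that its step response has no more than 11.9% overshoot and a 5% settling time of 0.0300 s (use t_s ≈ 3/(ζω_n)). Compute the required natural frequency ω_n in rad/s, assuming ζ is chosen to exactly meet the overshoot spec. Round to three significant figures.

ω_n ≈ 178 rad/s

ζ = −ln(OS)/√(π² + (ln OS)²). With OS = 0.119, ln OS = −2.129 and ζ = 2.129/3.795 = 0.561.
Then ω_n = 3/(ζ t_s) = 3/(0.561 × 0.0300) = 178 rad/s.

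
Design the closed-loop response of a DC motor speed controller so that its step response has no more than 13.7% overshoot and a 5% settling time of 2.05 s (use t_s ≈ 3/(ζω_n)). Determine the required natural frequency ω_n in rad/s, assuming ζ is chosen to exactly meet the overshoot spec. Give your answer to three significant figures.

ζ = −ln(OS)/√(π² + (ln OS)²). With OS = 0.137, ln OS = −1.988 and ζ = 1.988/3.718 = 0.535.
From t_s ≈ 3/(ζω_n): ω_n = 3/(ζ·t_s) = 3/(0.535·2.05) = 2.74 rad/s.

ω_n ≈ 2.74 rad/s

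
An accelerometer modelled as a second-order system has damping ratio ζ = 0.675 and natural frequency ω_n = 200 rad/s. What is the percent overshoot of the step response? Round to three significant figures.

%OS ≈ 5.65%

For an underdamped second-order system, %OS = 100·exp(−πζ/√(1−ζ²)).
πζ/√(1−ζ²) = π·0.675/√(1−0.456) = 2.874, so %OS = 100·e^(−2.874) = 5.65%.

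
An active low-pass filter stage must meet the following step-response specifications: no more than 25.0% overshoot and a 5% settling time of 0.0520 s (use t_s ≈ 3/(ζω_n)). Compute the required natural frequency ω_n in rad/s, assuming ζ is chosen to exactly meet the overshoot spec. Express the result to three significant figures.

Inverting the overshoot relation: ζ = |ln 0.250|/√(π² + ln²0.250) = 0.404.
Then ω_n = 3/(ζ t_s) = 3/(0.404 × 0.0520) = 143 rad/s.

ω_n ≈ 143 rad/s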